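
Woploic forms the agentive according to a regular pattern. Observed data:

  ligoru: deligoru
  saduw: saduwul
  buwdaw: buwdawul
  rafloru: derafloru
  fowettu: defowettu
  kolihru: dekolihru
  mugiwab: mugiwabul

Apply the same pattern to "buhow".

rafloru and saduw both have last vowel 'u' yet inflect differently (derafloru, saduwul), so the last vowel is not what conditions the rule; the final letter is.
"buhow" ends in -w. The stems ending in -w (saduw → saduwul, buwdaw → buwdawul) add -ul.
The other pattern: stems ending in -u add the prefix de-.
So buhow → buhowul.

buhowul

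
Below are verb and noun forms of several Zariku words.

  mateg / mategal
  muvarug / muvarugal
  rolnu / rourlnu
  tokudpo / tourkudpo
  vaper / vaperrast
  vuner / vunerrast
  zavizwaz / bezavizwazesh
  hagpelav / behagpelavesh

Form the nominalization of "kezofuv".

bekezofuvesh

"kezofuv" ends in -v. The one such stem in the data (hagpelav → behagpelavesh) adds be- … -esh around the stem, so the same rule applies.
So kezofuv → bekezofuvesh.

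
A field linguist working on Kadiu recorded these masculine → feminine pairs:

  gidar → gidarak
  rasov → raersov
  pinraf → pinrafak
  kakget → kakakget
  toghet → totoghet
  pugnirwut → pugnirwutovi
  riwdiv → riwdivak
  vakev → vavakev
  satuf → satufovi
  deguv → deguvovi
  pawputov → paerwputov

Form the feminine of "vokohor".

voerkohor

"vokohor" has last vowel 'o'. The stems whose last vowel is 'o' (rasov → raersov, pawputov → paerwputov) insert -er- after the first vowel.
The other patterns: stems whose last vowel is 'u' add -ovi; stems whose last vowel is 'e' repeat the first consonant+vowel as a prefix; stems whose last vowel is 'a' or 'i' add -ak.
So vokohor → voerkohor.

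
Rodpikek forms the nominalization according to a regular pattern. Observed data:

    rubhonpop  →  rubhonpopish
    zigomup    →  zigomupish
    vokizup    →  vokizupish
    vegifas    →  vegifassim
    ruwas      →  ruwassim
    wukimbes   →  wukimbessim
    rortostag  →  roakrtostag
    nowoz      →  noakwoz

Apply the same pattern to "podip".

"podip" ends in -p. The stems ending in -p (rubhonpop → rubhonpopish, zigomup → zigomupish, vokizup → vokizupish) add -ish.
So podip → podipish.

podipish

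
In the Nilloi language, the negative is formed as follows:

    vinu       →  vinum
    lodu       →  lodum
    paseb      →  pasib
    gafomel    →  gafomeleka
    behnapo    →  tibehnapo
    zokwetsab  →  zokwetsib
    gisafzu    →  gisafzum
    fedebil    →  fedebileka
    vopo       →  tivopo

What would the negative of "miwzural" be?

miwzuraleka

"miwzural" ends in -l. The stems ending in -l (gafomel → gafomeleka, fedebil → fedebileka) add -eka.
So miwzural → miwzuraleka.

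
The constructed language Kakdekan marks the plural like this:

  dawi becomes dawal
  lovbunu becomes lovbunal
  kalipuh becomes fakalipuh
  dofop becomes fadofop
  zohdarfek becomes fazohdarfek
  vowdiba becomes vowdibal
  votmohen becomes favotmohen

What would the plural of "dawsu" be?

dawsal

kalipuh and lovbunu both have last vowel 'u' yet inflect differently (fakalipuh, lovbunal), so the last vowel is not what conditions the rule; whether the stem ends in a vowel or a consonant is.
"dawsu" ends in a vowel. The stems ending in a vowel (vowdiba → vowdibal, dawi → dawal, lovbunu → lovbunal) drop the final letter and add -al.
The other pattern: stems ending in a consonant add the prefix fa-.
So dawsu → dawsal.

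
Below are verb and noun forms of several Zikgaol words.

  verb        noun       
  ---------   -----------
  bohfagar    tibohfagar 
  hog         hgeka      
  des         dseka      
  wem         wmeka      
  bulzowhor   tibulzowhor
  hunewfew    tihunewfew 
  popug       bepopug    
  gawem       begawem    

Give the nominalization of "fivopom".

tifivopom

hog and popug both end in -g yet inflect differently (hgeka, bepopug), so the final letter is not what conditions the rule; the number of vowels is.
"fivopom" has 3 vowels. The stems with 3 vowels (hunewfew → tihunewfew, bohfagar → tibohfagar, bulzowhor → tibulzowhor) add the prefix ti-.
So fivopom → tifivopom.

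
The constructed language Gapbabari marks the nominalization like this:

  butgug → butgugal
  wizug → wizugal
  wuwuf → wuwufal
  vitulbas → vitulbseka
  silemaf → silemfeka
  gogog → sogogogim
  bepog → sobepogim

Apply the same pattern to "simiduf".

simidufal

"simiduf" has last vowel 'u'. The stems whose last vowel is 'u' (butgug → butgugal, wizug → wizugal, wuwuf → wuwufal) add -al.
The other patterns: stems whose last vowel is 'a' delete the last vowel and add -eka; stems whose last vowel is 'o' add so- … -im around the stem.
So simiduf → simidufal.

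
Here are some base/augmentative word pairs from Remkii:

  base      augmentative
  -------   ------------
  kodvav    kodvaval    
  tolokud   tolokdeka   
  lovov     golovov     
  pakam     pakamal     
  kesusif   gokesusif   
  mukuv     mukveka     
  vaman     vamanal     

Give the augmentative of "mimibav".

lovov and kodvav both end in -v yet inflect differently (golovov, kodvaval), so the final letter is not what conditions the rule; the last vowel is.
"mimibav" has last vowel 'a'. The stems whose last vowel is 'a' (pakam → pakamal, vaman → vamanal, kodvav → kodvaval) add -al.
So mimibav → mimibaval.

mimibaval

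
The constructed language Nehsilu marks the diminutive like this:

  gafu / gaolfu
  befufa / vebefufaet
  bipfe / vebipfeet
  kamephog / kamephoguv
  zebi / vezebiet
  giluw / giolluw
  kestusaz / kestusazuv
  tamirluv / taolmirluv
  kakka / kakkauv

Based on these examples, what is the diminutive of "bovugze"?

kakka and befufa both end in -a yet inflect differently (kakkauv, vebefufaet), so the final letter is not what conditions the rule; the first letter is.
"bovugze" begins with b-. The stems beginning with b- (bipfe → vebipfeet, befufa → vebefufaet) add ve- … -et around the stem.
The other patterns: stems beginning with k- add -uv; stems beginning with g- or t- insert -ol- after the first vowel.
So bovugze → vebovugzeet.

vebovugzeet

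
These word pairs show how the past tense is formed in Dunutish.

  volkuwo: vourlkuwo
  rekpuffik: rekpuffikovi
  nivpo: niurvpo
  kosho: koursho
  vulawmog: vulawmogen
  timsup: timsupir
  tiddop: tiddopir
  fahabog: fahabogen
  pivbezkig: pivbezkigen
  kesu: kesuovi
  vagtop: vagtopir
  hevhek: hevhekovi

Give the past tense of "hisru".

tiddop and kosho both have last vowel 'o' yet inflect differently (tiddopir, koursho), so the last vowel is not what conditions the rule; the final letter is.
"hisru" ends in -u. The one such stem in the data (kesu → kesuovi) adds -ovi, so the same rule applies.
The other patterns: stems ending in -p add -ir; stems ending in -o insert -ur- after the first vowel; stems ending in -g add -en.
So hisru → hisruovi.

hisruovi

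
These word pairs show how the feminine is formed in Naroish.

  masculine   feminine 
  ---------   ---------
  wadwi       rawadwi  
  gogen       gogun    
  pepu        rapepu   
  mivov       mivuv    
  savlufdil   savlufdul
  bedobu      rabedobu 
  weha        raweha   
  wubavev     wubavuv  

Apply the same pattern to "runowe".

"runowe" ends in a vowel. The stems ending in a vowel (wadwi → rawadwi, bedobu → rabedobu, weha → raweha) add the prefix ra-.
The other pattern: stems ending in a consonant change the last vowel to 'u'.
So runowe → rarunowe.

rarunowe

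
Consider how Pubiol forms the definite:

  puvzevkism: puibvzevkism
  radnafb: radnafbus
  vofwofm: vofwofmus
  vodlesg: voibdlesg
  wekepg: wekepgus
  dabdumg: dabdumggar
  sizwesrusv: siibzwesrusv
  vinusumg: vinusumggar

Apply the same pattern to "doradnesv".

vinusumg and vodlesg both end in -g yet inflect differently (vinusumggar, voibdlesg), so the final letter is not what conditions the rule; the second-to-last letter is.
"doradnesv" has second-to-last letter 's'. The stems whose second-to-last letter is 's' (puvzevkism → puibvzevkism, sizwesrusv → siibzwesrusv, vodlesg → voibdlesg) insert -ib- after the first vowel.
So doradnesv → doibradnesv.

doibradnesv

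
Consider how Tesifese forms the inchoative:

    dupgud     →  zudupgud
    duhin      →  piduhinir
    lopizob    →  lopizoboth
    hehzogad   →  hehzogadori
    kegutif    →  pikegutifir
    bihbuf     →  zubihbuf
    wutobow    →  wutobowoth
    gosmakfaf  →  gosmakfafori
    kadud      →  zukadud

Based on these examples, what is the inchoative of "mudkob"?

mudkoboth

dupgud and hehzogad both end in -d yet inflect differently (zudupgud, hehzogadori), so the final letter is not what conditions the rule; the last vowel is.
"mudkob" has last vowel 'o'. The stems whose last vowel is 'o' (lopizob → lopizoboth, wutobow → wutobowoth) add -oth.
So mudkob → mudkoboth.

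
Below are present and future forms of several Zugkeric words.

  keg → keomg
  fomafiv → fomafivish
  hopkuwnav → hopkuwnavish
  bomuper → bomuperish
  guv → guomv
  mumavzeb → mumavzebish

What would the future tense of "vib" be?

viomb

guv and hopkuwnav both end in -v yet inflect differently (guomv, hopkuwnavish), so the final letter is not what conditions the rule; the number of vowels is.
"vib" has 1 vowel. The stems with 1 vowel (guv → guomv, keg → keomg) insert -om- after the first vowel.
So vib → viomb.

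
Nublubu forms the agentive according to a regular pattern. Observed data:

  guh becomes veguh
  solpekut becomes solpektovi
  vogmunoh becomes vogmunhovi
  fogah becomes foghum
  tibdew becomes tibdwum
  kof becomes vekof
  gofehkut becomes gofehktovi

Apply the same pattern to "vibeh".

guh and fogah both end in -h yet inflect differently (veguh, foghum), so the final letter is not what conditions the rule; the number of vowels is.
"vibeh" has 2 vowels. The stems with 2 vowels (tibdew → tibdwum, fogah → foghum) delete the last vowel and add -um.
The other patterns: stems with 1 vowel add the prefix ve-; stems with 3 vowels delete the last vowel and add -ovi.
So vibeh → vibhum.

vibhum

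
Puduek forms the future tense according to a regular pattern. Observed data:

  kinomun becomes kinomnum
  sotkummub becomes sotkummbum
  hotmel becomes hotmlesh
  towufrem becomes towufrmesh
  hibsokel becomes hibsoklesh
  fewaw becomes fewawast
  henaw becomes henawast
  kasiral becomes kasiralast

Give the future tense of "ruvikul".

"ruvikul" has last vowel 'u'. The stems whose last vowel is 'u' (kinomun → kinomnum, sotkummub → sotkummbum) delete the last vowel and add -um.
So ruvikul → ruviklum.

ruviklum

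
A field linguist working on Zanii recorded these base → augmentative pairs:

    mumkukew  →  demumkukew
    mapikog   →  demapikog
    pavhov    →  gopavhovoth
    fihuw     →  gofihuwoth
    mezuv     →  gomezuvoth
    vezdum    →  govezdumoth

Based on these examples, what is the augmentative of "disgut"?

"disgut" has 2 vowels. The stems with 2 vowels (fihuw → gofihuwoth, pavhov → gopavhovoth, mezuv → gomezuvoth) add go- … -oth around the stem.
So disgut → godisgutoth.

godisgutoth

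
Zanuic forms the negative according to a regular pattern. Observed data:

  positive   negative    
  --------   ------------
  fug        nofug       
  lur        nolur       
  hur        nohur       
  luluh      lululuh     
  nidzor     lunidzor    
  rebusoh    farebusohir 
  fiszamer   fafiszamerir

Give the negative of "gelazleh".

fagelazlehir

"gelazleh" has 3 vowels. The stems with 3 vowels (rebusoh → farebusohir, fiszamer → fafiszamerir) add fa- … -ir around the stem.
The other patterns: stems with 1 vowel add the prefix no-; stems with 2 vowels add the prefix lu-.
So gelazleh → fagelazlehir.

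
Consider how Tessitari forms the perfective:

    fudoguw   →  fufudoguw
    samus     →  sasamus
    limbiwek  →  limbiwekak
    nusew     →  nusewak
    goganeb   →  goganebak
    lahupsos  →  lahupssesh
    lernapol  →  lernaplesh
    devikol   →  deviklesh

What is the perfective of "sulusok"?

fudoguw and nusew both end in -w yet inflect differently (fufudoguw, nusewak), so the final letter is not what conditions the rule; the last vowel is.
"sulusok" has last vowel 'o'. The stems whose last vowel is 'o' (lahupsos → lahupssesh, lernapol → lernaplesh, devikol → deviklesh) delete the last vowel and add -esh.
So sulusok → suluskesh.

suluskesh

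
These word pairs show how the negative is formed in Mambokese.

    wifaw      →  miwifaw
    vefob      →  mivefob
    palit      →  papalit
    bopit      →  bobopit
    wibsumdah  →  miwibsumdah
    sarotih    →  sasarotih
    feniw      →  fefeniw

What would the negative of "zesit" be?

sarotih and wibsumdah both end in -h yet inflect differently (sasarotih, miwibsumdah), so the final letter is not what conditions the rule; the last vowel is.
"zesit" has last vowel 'i'. The stems whose last vowel is 'i' (sarotih → sasarotih, feniw → fefeniw, palit → papalit) repeat the first consonant+vowel as a prefix.
So zesit → zezesit.

zezesit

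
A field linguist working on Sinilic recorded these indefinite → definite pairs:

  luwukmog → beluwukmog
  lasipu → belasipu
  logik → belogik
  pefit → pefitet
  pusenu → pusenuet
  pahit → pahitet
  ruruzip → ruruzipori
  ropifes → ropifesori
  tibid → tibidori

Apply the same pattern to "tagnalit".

"tagnalit" begins with t-. The one such stem in the data (tibid → tibidori) adds -ori, so the same rule applies.
The other patterns: stems beginning with l- add the prefix be-; stems beginning with p- add -et.
So tagnalit → tagnalitori.

tagnalitori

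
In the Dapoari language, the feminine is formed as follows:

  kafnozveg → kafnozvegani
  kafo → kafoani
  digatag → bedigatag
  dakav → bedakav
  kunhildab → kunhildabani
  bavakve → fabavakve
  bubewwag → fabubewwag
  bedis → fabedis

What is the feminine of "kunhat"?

"kunhat" begins with k-. The stems beginning with k- (kafnozveg → kafnozvegani, kunhildab → kunhildabani, kafo → kafoani) add -ani.
So kunhat → kunhatani.

kunhatani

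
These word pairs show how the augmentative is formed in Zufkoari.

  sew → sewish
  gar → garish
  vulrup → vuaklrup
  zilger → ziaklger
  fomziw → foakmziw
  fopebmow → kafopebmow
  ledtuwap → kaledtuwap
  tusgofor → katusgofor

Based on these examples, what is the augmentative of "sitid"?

siaktid

gar and zilger both end in -r yet inflect differently (garish, ziaklger), so the final letter is not what conditions the rule; the number of vowels is.
"sitid" has 2 vowels. The stems with 2 vowels (vulrup → vuaklrup, zilger → ziaklger, fomziw → foakmziw) insert -ak- after the first vowel.
The other patterns: stems with 1 vowel add -ish; stems with 3 vowels add the prefix ka-.
So sitid → siaktid.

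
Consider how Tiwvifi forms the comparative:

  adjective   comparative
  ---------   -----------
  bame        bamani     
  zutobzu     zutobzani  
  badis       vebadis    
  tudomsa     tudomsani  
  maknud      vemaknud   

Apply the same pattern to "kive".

kivani

zutobzu and maknud both have last vowel 'u' yet inflect differently (zutobzani, vemaknud), so the last vowel is not what conditions the rule; whether the stem ends in a vowel or a consonant is.
"kive" ends in a vowel. The stems ending in a vowel (bame → bamani, zutobzu → zutobzani, tudomsa → tudomsani) drop the final letter and add -ani.
The other pattern: stems ending in a consonant add the prefix ve-.
So kive → kivani.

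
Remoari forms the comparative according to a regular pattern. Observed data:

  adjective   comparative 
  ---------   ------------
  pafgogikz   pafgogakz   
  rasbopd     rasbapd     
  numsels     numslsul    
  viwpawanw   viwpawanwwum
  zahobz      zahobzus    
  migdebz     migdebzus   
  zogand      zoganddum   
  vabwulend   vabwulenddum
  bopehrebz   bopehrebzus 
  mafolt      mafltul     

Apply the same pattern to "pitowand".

zogand and rasbopd both end in -d yet inflect differently (zoganddum, rasbapd), so the final letter is not what conditions the rule; the second-to-last letter is.
"pitowand" has second-to-last letter 'n'. The stems whose second-to-last letter is 'n' (viwpawanw → viwpawanwwum, zogand → zoganddum, vabwulend → vabwulenddum) double the final consonant and add -um.
The other patterns: stems whose second-to-last letter is 'b' add -us; stems whose second-to-last letter is 'l' delete the last vowel and add -ul; stems whose second-to-last letter is 'k' or 'p' change the last vowel to 'a'.
So pitowand → pitowanddum.

pitowanddum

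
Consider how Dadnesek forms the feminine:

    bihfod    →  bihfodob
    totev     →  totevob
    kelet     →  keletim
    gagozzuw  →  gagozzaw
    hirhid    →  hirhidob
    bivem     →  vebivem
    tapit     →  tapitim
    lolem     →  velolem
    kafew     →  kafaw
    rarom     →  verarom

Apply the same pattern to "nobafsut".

nobafsutim

"nobafsut" ends in -t. The stems ending in -t (tapit → tapitim, kelet → keletim) add -im.
The other patterns: stems ending in -w change the last vowel to 'a'; stems ending in -m add the prefix ve-; stems ending in -d or -v add -ob.
So nobafsut → nobafsutim.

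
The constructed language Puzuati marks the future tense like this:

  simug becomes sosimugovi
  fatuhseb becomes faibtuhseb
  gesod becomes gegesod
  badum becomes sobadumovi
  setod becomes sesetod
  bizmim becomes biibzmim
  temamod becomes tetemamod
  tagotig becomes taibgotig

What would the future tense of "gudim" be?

"gudim" has last vowel 'i'. The stems whose last vowel is 'i' (tagotig → taibgotig, bizmim → biibzmim) insert -ib- after the first vowel.
The other patterns: stems whose last vowel is 'u' add so- … -ovi around the stem; stems whose last vowel is 'o' repeat the first consonant+vowel as a prefix.
So gudim → guibdim.

guibdim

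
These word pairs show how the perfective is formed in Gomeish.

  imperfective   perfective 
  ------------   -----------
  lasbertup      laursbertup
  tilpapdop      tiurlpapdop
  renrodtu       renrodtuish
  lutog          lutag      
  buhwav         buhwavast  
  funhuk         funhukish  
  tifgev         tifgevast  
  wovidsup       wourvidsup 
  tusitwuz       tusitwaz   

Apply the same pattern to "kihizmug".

kihizmag

"kihizmug" ends in -g. The one such stem in the data (lutog → lutag) changes the last vowel to 'a' (as does tusitwuz), so the same rule applies.
The other patterns: stems ending in -k or -u add -ish; stems ending in -p insert -ur- after the first vowel; stems ending in -v add -ast.
So kihizmug → kihizmag.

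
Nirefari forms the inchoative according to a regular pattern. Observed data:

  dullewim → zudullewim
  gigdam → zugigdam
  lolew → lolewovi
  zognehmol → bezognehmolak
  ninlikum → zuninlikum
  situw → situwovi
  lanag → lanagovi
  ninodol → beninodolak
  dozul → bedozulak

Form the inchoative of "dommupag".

dozul and ninlikum both have last vowel 'u' yet inflect differently (bedozulak, zuninlikum), so the last vowel is not what conditions the rule; the final letter is.
"dommupag" ends in -g. The one such stem in the data (lanag → lanagovi) adds -ovi, so the same rule applies.
So dommupag → dommupagovi.

dommupagovi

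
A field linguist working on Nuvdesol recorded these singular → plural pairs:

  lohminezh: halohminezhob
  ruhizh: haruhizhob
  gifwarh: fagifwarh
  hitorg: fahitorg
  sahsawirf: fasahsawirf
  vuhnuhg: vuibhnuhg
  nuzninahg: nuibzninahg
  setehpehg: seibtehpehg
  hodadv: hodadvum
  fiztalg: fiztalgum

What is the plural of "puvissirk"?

fapuvissirk

lohminezh and gifwarh both end in -h yet inflect differently (halohminezhob, fagifwarh), so the final letter is not what conditions the rule; the second-to-last letter is.
"puvissirk" has second-to-last letter 'r'. The stems whose second-to-last letter is 'r' (gifwarh → fagifwarh, hitorg → fahitorg, sahsawirf → fasahsawirf) add the prefix fa-.
The other patterns: stems whose second-to-last letter is 'z' add ha- … -ob around the stem; stems whose second-to-last letter is 'h' insert -ib- after the first vowel; stems whose second-to-last letter is 'd' or 'l' add -um.
So puvissirk → fapuvissirk.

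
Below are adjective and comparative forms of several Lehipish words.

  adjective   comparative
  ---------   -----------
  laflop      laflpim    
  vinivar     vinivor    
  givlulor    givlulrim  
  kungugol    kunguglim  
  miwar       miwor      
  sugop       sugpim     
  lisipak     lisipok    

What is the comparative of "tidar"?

"tidar" has last vowel 'a'. The stems whose last vowel is 'a' (miwar → miwor, lisipak → lisipok, vinivar → vinivor) change the last vowel to 'o'.
The other pattern: stems whose last vowel is 'o' delete the last vowel and add -im.
So tidar → tidor.

tidor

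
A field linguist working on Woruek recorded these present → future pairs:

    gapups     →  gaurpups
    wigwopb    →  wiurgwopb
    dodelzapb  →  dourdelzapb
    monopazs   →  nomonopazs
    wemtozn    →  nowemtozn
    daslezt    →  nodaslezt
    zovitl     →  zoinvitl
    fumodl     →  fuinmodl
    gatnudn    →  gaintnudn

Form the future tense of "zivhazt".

gapups and monopazs both end in -s yet inflect differently (gaurpups, nomonopazs), so the final letter is not what conditions the rule; the second-to-last letter is.
"zivhazt" has second-to-last letter 'z'. The stems whose second-to-last letter is 'z' (monopazs → nomonopazs, wemtozn → nowemtozn, daslezt → nodaslezt) add the prefix no-.
So zivhazt → nozivhazt.

nozivhazt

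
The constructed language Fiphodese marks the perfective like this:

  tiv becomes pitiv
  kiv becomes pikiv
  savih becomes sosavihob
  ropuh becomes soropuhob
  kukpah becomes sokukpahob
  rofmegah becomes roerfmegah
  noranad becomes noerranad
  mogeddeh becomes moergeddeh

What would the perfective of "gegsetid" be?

savih and rofmegah both end in -h yet inflect differently (sosavihob, roerfmegah), so the final letter is not what conditions the rule; the number of vowels is.
"gegsetid" has 3 vowels. The stems with 3 vowels (rofmegah → roerfmegah, noranad → noerranad, mogeddeh → moergeddeh) insert -er- after the first vowel.
The other patterns: stems with 1 vowel add the prefix pi-; stems with 2 vowels add so- … -ob around the stem.
So gegsetid → geergsetid.

geergsetid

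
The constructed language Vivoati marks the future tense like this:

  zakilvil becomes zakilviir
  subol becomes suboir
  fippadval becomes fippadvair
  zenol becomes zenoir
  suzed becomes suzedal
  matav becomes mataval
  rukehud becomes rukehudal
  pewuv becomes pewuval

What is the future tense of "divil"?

diviir

"divil" ends in -l. The stems ending in -l (zakilvil → zakilviir, subol → suboir, fippadval → fippadvair) drop the final letter and add -ir.
The other pattern: stems ending in -d or -v add -al.
So divil → diviir.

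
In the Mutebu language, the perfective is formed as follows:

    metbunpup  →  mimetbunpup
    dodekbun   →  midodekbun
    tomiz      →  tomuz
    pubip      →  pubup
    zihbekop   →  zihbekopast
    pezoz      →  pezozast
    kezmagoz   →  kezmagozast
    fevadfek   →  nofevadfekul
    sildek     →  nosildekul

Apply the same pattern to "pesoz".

pesozast

"pesoz" has last vowel 'o'. The stems whose last vowel is 'o' (zihbekop → zihbekopast, pezoz → pezozast, kezmagoz → kezmagozast) add -ast.
The other patterns: stems whose last vowel is 'u' add the prefix mi-; stems whose last vowel is 'i' change the last vowel to 'u'; stems whose last vowel is 'e' add no- … -ul around the stem.
So pesoz → pesozast.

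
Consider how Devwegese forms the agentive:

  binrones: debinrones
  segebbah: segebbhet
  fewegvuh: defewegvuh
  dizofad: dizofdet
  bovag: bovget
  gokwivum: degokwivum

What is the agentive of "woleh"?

"woleh" has last vowel 'e'. The one such stem in the data (binrones → debinrones) adds the prefix de-, so the same rule applies.
So woleh → dewoleh.

dewoleh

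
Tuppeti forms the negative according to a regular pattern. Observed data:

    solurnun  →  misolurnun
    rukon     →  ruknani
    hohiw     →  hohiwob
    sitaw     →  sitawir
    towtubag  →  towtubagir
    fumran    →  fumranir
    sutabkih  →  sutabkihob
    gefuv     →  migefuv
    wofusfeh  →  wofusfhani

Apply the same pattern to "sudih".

sudihob

sutabkih and wofusfeh both end in -h yet inflect differently (sutabkihob, wofusfhani), so the final letter is not what conditions the rule; the last vowel is.
"sudih" has last vowel 'i'. The stems whose last vowel is 'i' (hohiw → hohiwob, sutabkih → sutabkihob) add -ob.
So sudih → sudihob.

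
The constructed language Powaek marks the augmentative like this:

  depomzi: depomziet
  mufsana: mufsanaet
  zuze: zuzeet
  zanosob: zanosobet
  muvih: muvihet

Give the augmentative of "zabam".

Every pair shown (depomzi → depomziet, mufsana → mufsanaet, zuze → zuzeet, …) follows the same rule: add -et.
So zabam → zabamet.

zabamet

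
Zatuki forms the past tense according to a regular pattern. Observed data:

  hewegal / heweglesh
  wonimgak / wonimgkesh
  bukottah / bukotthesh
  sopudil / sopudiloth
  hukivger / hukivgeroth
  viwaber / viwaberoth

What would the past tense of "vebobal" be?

veboblesh

hewegal and sopudil both end in -l yet inflect differently (heweglesh, sopudiloth), so the final letter is not what conditions the rule; the last vowel is.
"vebobal" has last vowel 'a'. The stems whose last vowel is 'a' (hewegal → heweglesh, wonimgak → wonimgkesh, bukottah → bukotthesh) delete the last vowel and add -esh.
The other pattern: stems whose last vowel is 'e' or 'i' add -oth.
So vebobal → veboblesh.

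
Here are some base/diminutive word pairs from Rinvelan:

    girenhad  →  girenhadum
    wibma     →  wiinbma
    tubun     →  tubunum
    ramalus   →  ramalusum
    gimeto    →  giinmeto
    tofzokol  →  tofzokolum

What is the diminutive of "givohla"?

girenhad and wibma both have last vowel 'a' yet inflect differently (girenhadum, wiinbma), so the last vowel is not what conditions the rule; whether the stem ends in a vowel or a consonant is.
"givohla" ends in a vowel. The stems ending in a vowel (wibma → wiinbma, gimeto → giinmeto) insert -in- after the first vowel.
The other pattern: stems ending in a consonant add -um.
So givohla → giinvohla.

giinvohla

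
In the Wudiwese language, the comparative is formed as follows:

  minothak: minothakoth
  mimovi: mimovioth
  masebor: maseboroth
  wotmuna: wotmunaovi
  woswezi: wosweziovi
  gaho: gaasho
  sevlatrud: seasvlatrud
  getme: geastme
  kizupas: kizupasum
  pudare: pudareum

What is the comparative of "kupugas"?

kupugasum

"kupugas" begins with k-. The one such stem in the data (kizupas → kizupasum) adds -um, so the same rule applies.
The other patterns: stems beginning with m- add -oth; stems beginning with w- add -ovi; stems beginning with g- or s- insert -as- after the first vowel.
So kupugas → kupugasum.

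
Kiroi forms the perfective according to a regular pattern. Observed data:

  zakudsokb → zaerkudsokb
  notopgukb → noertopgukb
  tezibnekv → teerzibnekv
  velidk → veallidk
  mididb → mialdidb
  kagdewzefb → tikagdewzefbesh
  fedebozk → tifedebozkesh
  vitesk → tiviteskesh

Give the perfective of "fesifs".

zakudsokb and mididb both end in -b yet inflect differently (zaerkudsokb, mialdidb), so the final letter is not what conditions the rule; the second-to-last letter is.
"fesifs" has second-to-last letter 'f'. The one such stem in the data (kagdewzefb → tikagdewzefbesh) adds ti- … -esh around the stem, so the same rule applies.
The other patterns: stems whose second-to-last letter is 'k' insert -er- after the first vowel; stems whose second-to-last letter is 'd' insert -al- after the first vowel.
So fesifs → tifesifsesh.

tifesifsesh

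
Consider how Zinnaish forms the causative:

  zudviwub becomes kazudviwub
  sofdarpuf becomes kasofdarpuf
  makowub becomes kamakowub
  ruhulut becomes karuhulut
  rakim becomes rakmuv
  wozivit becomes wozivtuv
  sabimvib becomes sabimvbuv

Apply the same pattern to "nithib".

nithbuv

ruhulut and wozivit both end in -t yet inflect differently (karuhulut, wozivtuv), so the final letter is not what conditions the rule; the last vowel is.
"nithib" has last vowel 'i'. The stems whose last vowel is 'i' (rakim → rakmuv, wozivit → wozivtuv, sabimvib → sabimvbuv) delete the last vowel and add -uv.
So nithib → nithbuv.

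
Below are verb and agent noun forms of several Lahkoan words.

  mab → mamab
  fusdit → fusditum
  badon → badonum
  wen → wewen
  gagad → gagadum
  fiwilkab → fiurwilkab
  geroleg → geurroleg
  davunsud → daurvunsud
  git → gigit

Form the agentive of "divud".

git and fusdit both end in -t yet inflect differently (gigit, fusditum), so the final letter is not what conditions the rule; the number of vowels is.
"divud" has 2 vowels. The stems with 2 vowels (fusdit → fusditum, gagad → gagadum, badon → badonum) add -um.
So divud → divudum.

divudum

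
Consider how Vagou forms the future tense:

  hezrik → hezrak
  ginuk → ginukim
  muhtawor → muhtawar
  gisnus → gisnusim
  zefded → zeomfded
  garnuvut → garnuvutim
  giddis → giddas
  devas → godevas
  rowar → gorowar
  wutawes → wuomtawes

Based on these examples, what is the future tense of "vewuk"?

"vewuk" has last vowel 'u'. The stems whose last vowel is 'u' (ginuk → ginukim, gisnus → gisnusim, garnuvut → garnuvutim) add -im.
So vewuk → vewukim.

vewukim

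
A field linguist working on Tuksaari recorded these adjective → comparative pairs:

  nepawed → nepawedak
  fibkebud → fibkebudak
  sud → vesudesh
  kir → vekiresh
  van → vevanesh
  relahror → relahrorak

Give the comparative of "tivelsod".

sud and nepawed both end in -d yet inflect differently (vesudesh, nepawedak), so the final letter is not what conditions the rule; the number of vowels is.
"tivelsod" has 3 vowels. The stems with 3 vowels (nepawed → nepawedak, relahror → relahrorak, fibkebud → fibkebudak) add -ak.
So tivelsod → tivelsodak.

tivelsodak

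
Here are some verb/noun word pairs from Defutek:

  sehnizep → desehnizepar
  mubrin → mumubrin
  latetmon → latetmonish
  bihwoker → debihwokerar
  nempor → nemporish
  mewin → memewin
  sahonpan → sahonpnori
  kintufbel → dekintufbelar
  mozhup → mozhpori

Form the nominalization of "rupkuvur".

sehnizep and mozhup both end in -p yet inflect differently (desehnizepar, mozhpori), so the final letter is not what conditions the rule; the last vowel is.
"rupkuvur" has last vowel 'u'. The one such stem in the data (mozhup → mozhpori) deletes the last vowel and adds -ori (as does sahonpan), so the same rule applies.
The other patterns: stems whose last vowel is 'e' add de- … -ar around the stem; stems whose last vowel is 'i' repeat the first consonant+vowel as a prefix; stems whose last vowel is 'o' add -ish.
So rupkuvur → rupkuvrori.

rupkuvrori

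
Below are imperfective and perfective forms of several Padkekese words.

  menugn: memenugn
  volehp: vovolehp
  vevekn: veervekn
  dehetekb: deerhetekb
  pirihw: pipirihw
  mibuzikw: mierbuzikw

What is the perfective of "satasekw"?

saertasekw

vevekn and menugn both end in -n yet inflect differently (veervekn, memenugn), so the final letter is not what conditions the rule; the second-to-last letter is.
"satasekw" has second-to-last letter 'k'. The stems whose second-to-last letter is 'k' (dehetekb → deerhetekb, mibuzikw → mierbuzikw, vevekn → veervekn) insert -er- after the first vowel.
So satasekw → saertasekw.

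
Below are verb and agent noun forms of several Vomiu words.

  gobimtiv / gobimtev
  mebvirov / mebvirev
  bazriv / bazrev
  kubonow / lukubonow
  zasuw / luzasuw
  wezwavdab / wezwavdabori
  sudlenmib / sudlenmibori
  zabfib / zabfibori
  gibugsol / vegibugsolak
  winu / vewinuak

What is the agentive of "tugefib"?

mebvirov and kubonow both have last vowel 'o' yet inflect differently (mebvirev, lukubonow), so the last vowel is not what conditions the rule; the final letter is.
"tugefib" ends in -b. The stems ending in -b (wezwavdab → wezwavdabori, sudlenmib → sudlenmibori, zabfib → zabfibori) add -ori.
So tugefib → tugefibori.

tugefibori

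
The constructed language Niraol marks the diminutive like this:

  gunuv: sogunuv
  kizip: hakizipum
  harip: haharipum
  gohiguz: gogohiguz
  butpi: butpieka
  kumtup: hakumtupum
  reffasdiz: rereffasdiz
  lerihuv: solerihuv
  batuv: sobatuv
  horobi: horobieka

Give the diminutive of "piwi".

lerihuv and gohiguz both have last vowel 'u' yet inflect differently (solerihuv, gogohiguz), so the last vowel is not what conditions the rule; the final letter is.
"piwi" ends in -i. The stems ending in -i (horobi → horobieka, butpi → butpieka) add -eka.
The other patterns: stems ending in -v add the prefix so-; stems ending in -z repeat the first consonant+vowel as a prefix; stems ending in -p add ha- … -um around the stem.
So piwi → piwieka.

piwieka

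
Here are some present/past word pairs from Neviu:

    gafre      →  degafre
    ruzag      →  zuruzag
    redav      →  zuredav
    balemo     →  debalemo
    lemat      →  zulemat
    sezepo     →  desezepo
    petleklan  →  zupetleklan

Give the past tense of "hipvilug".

zuhipvilug

petleklan and sezepo both have 3 vowels yet inflect differently (zupetleklan, desezepo), so the number of vowels is not what conditions the rule; whether the stem ends in a vowel or a consonant is.
"hipvilug" ends in a consonant. The stems ending in a consonant (redav → zuredav, petleklan → zupetleklan, ruzag → zuruzag) add the prefix zu-.
The other pattern: stems ending in a vowel add the prefix de-.
So hipvilug → zuhipvilug.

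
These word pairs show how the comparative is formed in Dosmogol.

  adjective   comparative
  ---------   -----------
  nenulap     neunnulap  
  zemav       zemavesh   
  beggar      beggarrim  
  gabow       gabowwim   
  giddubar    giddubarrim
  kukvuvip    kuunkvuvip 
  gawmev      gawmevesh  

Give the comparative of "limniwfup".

"limniwfup" ends in -p. The stems ending in -p (kukvuvip → kuunkvuvip, nenulap → neunnulap) insert -un- after the first vowel.
The other patterns: stems ending in -v add -esh; stems ending in -r or -w double the final consonant and add -im.
So limniwfup → liunmniwfup.

liunmniwfup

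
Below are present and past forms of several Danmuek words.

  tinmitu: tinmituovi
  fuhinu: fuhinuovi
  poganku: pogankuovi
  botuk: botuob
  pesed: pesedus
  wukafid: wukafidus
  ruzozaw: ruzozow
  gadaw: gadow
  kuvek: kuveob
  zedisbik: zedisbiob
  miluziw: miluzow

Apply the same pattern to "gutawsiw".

gutawsow

pesed and kuvek both have last vowel 'e' yet inflect differently (pesedus, kuveob), so the last vowel is not what conditions the rule; the final letter is.
"gutawsiw" ends in -w. The stems ending in -w (miluziw → miluzow, gadaw → gadow, ruzozaw → ruzozow) change the last vowel to 'o'.
The other patterns: stems ending in -d add -us; stems ending in -k drop the final letter and add -ob; stems ending in -u add -ovi.
So gutawsiw → gutawsow.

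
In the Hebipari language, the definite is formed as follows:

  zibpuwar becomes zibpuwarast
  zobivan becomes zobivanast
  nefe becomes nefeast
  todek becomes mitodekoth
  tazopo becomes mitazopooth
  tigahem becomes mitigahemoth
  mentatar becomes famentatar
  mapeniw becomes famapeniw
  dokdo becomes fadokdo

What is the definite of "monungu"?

famonungu

"monungu" begins with m-. The stems beginning with m- (mentatar → famentatar, mapeniw → famapeniw) add the prefix fa-.
The other patterns: stems beginning with n- or z- add -ast; stems beginning with t- add mi- … -oth around the stem.
So monungu → famonungu.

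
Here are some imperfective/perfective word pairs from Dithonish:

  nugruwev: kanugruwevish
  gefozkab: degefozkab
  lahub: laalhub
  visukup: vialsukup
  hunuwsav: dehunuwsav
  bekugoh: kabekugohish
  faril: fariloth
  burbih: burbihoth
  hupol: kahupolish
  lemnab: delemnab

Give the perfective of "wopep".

kawopepish

lemnab and lahub both end in -b yet inflect differently (delemnab, laalhub), so the final letter is not what conditions the rule; the last vowel is.
"wopep" has last vowel 'e'. The one such stem in the data (nugruwev → kanugruwevish) adds ka- … -ish around the stem, so the same rule applies.
So wopep → kawopepish.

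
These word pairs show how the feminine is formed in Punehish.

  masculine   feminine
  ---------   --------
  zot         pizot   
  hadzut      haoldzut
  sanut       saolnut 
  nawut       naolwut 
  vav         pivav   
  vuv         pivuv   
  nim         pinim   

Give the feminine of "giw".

pigiw

zot and sanut both end in -t yet inflect differently (pizot, saolnut), so the final letter is not what conditions the rule; the number of vowels is.
"giw" has 1 vowel. The stems with 1 vowel (nim → pinim, zot → pizot, vuv → pivuv) add the prefix pi-.
The other pattern: stems with 2 vowels insert -ol- after the first vowel.
So giw → pigiw.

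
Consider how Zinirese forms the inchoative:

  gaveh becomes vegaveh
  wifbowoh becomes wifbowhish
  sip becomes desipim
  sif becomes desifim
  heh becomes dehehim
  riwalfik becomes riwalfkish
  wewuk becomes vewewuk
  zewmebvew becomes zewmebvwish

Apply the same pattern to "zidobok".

zidobkish

heh and gaveh both end in -h yet inflect differently (dehehim, vegaveh), so the final letter is not what conditions the rule; the number of vowels is.
"zidobok" has 3 vowels. The stems with 3 vowels (riwalfik → riwalfkish, zewmebvew → zewmebvwish, wifbowoh → wifbowhish) delete the last vowel and add -ish.
The other patterns: stems with 1 vowel add de- … -im around the stem; stems with 2 vowels add the prefix ve-.
So zidobok → zidobkish.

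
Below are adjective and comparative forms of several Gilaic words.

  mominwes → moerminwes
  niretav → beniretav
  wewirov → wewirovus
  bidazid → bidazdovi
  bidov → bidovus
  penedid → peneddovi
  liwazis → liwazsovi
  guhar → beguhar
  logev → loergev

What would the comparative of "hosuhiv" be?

niretav and bidov both end in -v yet inflect differently (beniretav, bidovus), so the final letter is not what conditions the rule; the last vowel is.
"hosuhiv" has last vowel 'i'. The stems whose last vowel is 'i' (liwazis → liwazsovi, bidazid → bidazdovi, penedid → peneddovi) delete the last vowel and add -ovi.
The other patterns: stems whose last vowel is 'a' add the prefix be-; stems whose last vowel is 'o' add -us; stems whose last vowel is 'e' insert -er- after the first vowel.
So hosuhiv → hosuhvovi.

hosuhvovi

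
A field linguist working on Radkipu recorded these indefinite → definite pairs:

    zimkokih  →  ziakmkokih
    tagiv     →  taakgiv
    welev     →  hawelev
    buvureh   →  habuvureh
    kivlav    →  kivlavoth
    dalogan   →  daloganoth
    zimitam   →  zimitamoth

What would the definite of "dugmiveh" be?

hadugmiveh

tagiv and welev both end in -v yet inflect differently (taakgiv, hawelev), so the final letter is not what conditions the rule; the last vowel is.
"dugmiveh" has last vowel 'e'. The stems whose last vowel is 'e' (welev → hawelev, buvureh → habuvureh) add the prefix ha-.
So dugmiveh → hadugmiveh.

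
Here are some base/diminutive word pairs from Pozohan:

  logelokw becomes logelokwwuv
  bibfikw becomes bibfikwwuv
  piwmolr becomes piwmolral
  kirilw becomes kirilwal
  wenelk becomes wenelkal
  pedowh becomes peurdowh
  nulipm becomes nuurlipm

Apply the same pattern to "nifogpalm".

nifogpalmal

logelokw and kirilw both end in -w yet inflect differently (logelokwwuv, kirilwal), so the final letter is not what conditions the rule; the second-to-last letter is.
"nifogpalm" has second-to-last letter 'l'. The stems whose second-to-last letter is 'l' (piwmolr → piwmolral, kirilw → kirilwal, wenelk → wenelkal) add -al.
The other patterns: stems whose second-to-last letter is 'k' double the final consonant and add -uv; stems whose second-to-last letter is 'p' or 'w' insert -ur- after the first vowel.
So nifogpalm → nifogpalmal.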